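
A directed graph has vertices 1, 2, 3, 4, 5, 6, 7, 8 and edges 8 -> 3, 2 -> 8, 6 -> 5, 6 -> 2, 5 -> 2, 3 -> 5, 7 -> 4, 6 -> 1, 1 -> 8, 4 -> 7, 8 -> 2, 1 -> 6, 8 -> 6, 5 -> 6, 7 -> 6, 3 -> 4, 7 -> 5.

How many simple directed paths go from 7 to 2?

7→5→2
7→5→6→1→8→2
7→5→6→2
7→6→1→8→2
7→6→1→8→3→5→2
7→6→2
7→6→5→2

7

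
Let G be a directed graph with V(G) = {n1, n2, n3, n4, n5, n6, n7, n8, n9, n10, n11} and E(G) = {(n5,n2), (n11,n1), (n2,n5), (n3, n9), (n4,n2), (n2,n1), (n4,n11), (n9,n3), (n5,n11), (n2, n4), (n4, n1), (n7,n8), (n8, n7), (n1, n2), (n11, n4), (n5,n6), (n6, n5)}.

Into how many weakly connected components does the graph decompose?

From n1: component {n1, n2, n4, n5, n6, n11}.
From n3: component {n3, n9}.
From n7: component {n7, n8}.
From n10: component {n10}.
That's 4 components.

4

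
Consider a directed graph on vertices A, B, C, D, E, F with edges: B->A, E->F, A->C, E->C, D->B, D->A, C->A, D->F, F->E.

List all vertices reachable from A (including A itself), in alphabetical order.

A, C

Start at A.
Its neighbours: C.
Nothing further is reachable.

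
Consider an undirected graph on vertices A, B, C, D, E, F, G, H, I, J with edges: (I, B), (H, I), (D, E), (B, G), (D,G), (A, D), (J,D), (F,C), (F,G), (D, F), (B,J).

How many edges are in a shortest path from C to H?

5

Distance 0: C.
Distance 1: F.
Distance 2: D, G.
Distance 3: A, B, E, J.
Distance 4: I.
Distance 5: H — contains H.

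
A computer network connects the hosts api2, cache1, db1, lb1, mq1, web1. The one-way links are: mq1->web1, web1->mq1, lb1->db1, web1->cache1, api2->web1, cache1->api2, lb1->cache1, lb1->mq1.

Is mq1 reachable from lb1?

Yes

Explore from lb1.
Distance 1: reach cache1, db1, mq1.
Found mq1.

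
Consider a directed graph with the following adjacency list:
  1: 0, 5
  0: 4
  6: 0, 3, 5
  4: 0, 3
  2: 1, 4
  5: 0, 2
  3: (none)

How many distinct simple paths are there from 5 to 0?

3

5→0
5→2→1→0
5→2→4→0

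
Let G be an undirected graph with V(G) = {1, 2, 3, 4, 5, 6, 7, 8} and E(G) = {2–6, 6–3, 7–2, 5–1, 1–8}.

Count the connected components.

3

From 1: component {1, 5, 8}.
From 2: component {2, 3, 6, 7}.
From 4: component {4}.
That's 3 components.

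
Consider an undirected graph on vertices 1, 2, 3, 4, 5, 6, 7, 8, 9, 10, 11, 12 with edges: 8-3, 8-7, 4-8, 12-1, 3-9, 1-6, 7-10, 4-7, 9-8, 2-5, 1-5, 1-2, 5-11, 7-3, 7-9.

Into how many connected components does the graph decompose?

2

From 1: component {1, 2, 5, 6, 11, 12}.
From 3: component {3, 4, 7, 8, 9, 10}.
That's 2 components.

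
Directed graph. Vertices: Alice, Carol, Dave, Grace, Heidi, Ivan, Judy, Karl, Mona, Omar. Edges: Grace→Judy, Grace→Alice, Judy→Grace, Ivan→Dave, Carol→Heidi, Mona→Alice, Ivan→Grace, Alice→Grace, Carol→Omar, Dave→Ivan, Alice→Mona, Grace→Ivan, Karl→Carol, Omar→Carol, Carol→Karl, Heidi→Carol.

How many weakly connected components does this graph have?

From Alice: component {Alice, Dave, Grace, Ivan, Judy, Mona}.
From Carol: component {Carol, Heidi, Karl, Omar}.
That's 2 components.

2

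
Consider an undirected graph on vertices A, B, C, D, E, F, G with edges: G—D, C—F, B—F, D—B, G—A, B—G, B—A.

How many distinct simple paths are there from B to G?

3

B–A–G
B–D–G
B–G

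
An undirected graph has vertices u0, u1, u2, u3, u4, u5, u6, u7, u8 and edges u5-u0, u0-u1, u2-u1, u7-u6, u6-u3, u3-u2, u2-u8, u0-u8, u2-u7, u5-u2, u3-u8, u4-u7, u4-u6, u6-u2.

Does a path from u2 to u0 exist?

Yes

Explore from u2.
Distance 1: reach u1, u3, u5, u6, u7, u8.
Distance 2: reach u0, u4.
Found u0.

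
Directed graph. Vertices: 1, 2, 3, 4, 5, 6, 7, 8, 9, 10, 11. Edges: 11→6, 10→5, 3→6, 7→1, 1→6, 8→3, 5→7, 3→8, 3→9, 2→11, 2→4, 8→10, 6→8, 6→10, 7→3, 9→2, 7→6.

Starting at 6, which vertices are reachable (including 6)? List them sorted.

Start at 6.
Its neighbours: 8, 10.
Then their neighbours: 3, 5.
Then next layer: 7, 9.
Then next layer: 1, 2.
Then next layer: 4, 11.
Every vertex is now reached.

1, 2, 3, 4, 5, 6, 7, 8, 9, 10, 11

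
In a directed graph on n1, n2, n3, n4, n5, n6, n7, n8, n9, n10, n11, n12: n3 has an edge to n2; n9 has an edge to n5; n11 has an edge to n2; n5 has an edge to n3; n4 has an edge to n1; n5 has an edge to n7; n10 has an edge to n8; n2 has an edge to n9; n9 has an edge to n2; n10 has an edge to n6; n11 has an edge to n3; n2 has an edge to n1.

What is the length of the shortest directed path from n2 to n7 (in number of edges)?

Distance 0: n2.
Distance 1: n1, n9.
Distance 2: n5.
Distance 3: n3, n7 — contains n7.

3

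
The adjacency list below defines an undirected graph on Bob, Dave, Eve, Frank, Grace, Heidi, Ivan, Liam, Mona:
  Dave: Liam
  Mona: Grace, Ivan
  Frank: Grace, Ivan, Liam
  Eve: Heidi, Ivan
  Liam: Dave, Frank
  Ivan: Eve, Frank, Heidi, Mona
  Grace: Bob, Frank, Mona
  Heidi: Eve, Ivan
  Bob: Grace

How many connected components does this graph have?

1

From Bob: component {Bob, Dave, Eve, Frank, Grace, Heidi, Ivan, Liam, Mona}.
That's 1 component.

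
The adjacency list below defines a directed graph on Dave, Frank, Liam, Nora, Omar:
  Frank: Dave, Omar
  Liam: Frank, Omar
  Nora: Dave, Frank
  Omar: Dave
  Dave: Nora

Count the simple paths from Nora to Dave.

3

Nora→Dave
Nora→Frank→Dave
Nora→Frank→Omar→Dave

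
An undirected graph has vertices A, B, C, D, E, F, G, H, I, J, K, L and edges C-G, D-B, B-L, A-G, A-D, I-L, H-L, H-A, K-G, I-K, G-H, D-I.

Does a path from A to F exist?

Explore from A.
Distance 1: reach D, G, H.
Distance 2: reach B, C, I, K, L.
The search is exhausted without reaching F; it lies in a different component.

No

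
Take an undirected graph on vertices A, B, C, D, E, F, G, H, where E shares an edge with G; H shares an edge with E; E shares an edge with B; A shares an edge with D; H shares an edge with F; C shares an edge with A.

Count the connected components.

From A: component {A, C, D}.
From B: component {B, E, F, G, H}.
That's 2 components.

2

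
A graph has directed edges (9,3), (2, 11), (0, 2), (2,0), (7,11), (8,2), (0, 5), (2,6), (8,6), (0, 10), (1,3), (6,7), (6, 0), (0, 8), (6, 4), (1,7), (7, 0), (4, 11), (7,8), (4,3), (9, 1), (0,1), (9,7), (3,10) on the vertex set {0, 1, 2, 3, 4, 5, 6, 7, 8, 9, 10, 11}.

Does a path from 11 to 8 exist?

No

11 has no outgoing edges, so nothing is reachable from it.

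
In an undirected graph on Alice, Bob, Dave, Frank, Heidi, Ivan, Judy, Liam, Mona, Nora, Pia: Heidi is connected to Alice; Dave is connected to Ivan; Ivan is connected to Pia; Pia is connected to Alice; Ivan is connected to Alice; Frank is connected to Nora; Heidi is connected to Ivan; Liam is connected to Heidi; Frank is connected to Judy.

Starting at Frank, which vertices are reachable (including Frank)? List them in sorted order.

Start at Frank.
Its neighbours: Judy, Nora.
Nothing further is reachable.

Frank, Judy, Nora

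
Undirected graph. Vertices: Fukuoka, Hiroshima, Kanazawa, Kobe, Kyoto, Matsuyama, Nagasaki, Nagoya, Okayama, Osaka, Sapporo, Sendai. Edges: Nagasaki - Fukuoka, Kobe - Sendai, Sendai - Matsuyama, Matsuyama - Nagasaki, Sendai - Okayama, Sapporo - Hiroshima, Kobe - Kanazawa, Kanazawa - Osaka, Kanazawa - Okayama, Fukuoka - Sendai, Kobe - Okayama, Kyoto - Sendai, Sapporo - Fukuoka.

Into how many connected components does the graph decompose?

2

From Fukuoka: component {Fukuoka, Hiroshima, Kanazawa, Kobe, Kyoto, Matsuyama, Nagasaki, Okayama, Osaka, Sapporo, Sendai}.
From Nagoya: component {Nagoya}.
That's 2 components.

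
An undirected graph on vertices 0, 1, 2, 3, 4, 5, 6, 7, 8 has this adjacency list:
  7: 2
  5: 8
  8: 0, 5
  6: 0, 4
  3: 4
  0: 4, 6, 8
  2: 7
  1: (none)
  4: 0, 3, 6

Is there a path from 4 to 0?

Explore from 4.
Distance 1: reach 0, 3, 6.
Found 0.

Yes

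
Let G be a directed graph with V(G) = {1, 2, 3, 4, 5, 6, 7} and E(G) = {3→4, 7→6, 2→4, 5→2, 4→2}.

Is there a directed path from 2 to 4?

Yes

Explore from 2.
Distance 1: reach 4.
Found 4.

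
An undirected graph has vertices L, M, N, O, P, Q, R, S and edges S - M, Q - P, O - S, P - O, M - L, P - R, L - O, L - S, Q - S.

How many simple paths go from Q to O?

4

Q–P–O
Q–S–L–O
Q–S–M–L–O
Q–S–O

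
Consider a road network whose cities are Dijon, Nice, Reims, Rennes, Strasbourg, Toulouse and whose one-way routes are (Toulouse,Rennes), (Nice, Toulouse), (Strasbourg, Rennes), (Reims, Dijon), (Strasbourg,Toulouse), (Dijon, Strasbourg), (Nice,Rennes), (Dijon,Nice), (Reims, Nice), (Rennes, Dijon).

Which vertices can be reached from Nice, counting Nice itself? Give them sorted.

Start at Nice.
Its neighbours: Rennes, Toulouse.
Then their neighbours: Dijon.
Then next layer: Strasbourg.
Nothing further is reachable.

Dijon, Nice, Rennes, Strasbourg, Toulouse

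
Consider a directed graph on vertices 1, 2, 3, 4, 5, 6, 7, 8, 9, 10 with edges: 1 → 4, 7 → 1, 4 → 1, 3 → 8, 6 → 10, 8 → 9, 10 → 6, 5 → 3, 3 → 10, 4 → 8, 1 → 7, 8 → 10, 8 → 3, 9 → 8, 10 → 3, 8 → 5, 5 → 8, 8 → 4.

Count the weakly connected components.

2

From 1: component {1, 3, 4, 5, 6, 7, 8, 9, 10}.
From 2: component {2}.
That's 2 components.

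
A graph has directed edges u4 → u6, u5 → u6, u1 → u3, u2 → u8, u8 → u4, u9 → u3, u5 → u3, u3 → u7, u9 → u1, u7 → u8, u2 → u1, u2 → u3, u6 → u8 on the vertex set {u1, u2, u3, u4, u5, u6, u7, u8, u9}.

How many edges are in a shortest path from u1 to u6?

Distance 0: u1.
Distance 1: u3.
Distance 2: u7.
Distance 3: u8.
Distance 4: u4.
Distance 5: u6 — contains u6.

5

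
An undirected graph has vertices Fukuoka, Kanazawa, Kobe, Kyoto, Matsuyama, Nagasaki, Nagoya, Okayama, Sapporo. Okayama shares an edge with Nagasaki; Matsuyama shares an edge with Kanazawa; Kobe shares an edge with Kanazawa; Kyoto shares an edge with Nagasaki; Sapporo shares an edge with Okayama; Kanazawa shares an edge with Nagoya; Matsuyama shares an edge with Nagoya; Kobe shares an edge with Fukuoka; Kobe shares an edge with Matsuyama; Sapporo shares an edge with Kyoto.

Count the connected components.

2

From Fukuoka: component {Fukuoka, Kanazawa, Kobe, Matsuyama, Nagoya}.
From Kyoto: component {Kyoto, Nagasaki, Okayama, Sapporo}.
That's 2 components.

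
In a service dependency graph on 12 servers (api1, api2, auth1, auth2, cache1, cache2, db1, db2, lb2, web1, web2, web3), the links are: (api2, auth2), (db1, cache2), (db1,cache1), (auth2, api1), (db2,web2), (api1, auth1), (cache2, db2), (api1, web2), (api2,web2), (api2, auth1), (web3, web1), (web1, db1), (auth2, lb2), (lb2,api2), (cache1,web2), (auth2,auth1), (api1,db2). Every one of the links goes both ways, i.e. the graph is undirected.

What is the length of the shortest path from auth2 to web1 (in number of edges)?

5

Distance 0: auth2.
Distance 1: api1, api2, auth1, lb2.
Distance 2: db2, web2.
Distance 3: cache1, cache2.
Distance 4: db1.
Distance 5: web1 — contains web1.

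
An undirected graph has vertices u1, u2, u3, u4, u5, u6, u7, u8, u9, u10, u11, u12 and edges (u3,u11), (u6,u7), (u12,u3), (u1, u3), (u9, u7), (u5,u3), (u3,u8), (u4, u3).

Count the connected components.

4

From u1: component {u1, u3, u4, u5, u8, u11, u12}.
From u2: component {u2}.
From u6: component {u6, u7, u9}.
From u10: component {u10}.
That's 4 components.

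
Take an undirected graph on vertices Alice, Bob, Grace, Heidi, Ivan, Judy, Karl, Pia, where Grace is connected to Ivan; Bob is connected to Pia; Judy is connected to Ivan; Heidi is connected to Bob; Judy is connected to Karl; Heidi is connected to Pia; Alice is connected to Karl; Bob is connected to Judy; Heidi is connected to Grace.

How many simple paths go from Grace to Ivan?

3

Grace–Heidi–Bob–Judy–Ivan
Grace–Heidi–Pia–Bob–Judy–Ivan
Grace–Ivan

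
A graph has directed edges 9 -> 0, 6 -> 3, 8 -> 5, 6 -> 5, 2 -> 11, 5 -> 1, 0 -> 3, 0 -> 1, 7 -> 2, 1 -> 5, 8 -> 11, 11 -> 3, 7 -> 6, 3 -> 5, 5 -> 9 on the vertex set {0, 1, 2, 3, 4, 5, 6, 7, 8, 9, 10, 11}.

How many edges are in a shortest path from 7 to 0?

Distance 0: 7.
Distance 1: 2, 6.
Distance 2: 3, 5, 11.
Distance 3: 1, 9.
Distance 4: 0 — contains 0.

4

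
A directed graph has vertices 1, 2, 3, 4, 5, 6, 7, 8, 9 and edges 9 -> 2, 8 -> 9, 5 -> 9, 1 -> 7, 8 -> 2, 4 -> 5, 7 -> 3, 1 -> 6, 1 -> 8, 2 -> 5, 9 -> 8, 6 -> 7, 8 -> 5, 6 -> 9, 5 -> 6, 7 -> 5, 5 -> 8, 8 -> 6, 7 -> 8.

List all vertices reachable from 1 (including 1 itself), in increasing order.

1, 2, 3, 5, 6, 7, 8, 9

Start at 1.
Its neighbours: 6, 7, 8.
Then their neighbours: 2, 3, 5, 9.
Nothing further is reachable.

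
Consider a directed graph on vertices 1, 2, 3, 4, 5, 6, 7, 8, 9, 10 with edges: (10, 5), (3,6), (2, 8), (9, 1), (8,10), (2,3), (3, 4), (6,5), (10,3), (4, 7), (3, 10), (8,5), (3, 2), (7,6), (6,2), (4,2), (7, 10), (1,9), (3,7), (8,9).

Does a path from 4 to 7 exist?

Yes

Explore from 4.
Distance 1: reach 2, 7.
Found 7.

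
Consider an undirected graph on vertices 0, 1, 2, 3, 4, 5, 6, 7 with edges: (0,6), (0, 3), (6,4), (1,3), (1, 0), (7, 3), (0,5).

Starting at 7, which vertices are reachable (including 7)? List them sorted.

Start at 7.
Its neighbours: 3.
Then their neighbours: 0, 1.
Then next layer: 5, 6.
Then next layer: 4.
Nothing further is reachable.

0, 1, 3, 4, 5, 6, 7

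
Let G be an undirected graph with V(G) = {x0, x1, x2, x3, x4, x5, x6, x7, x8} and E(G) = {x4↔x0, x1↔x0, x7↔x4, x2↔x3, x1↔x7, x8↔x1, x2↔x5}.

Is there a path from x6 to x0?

No

x6 has no edges, so nothing is reachable from it.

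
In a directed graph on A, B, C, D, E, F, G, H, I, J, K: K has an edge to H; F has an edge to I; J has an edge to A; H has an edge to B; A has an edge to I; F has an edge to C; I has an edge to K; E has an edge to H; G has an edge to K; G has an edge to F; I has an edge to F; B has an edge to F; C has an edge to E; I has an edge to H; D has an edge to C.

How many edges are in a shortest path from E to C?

4

Distance 0: E.
Distance 1: H.
Distance 2: B.
Distance 3: F.
Distance 4: C, I — contains C.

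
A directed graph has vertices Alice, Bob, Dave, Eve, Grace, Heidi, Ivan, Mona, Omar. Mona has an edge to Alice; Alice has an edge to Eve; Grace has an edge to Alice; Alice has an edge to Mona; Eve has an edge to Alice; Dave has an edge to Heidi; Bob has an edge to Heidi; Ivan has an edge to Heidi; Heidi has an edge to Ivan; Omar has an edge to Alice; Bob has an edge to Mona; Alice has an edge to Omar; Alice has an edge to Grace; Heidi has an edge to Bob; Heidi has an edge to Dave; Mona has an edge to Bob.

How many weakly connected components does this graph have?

From Alice: component {Alice, Bob, Dave, Eve, Grace, Heidi, Ivan, Mona, Omar}.
That's 1 component.

1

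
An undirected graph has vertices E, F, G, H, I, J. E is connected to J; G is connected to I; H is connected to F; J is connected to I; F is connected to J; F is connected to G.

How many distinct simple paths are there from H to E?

H–F–G–I–J–E
H–F–J–E

2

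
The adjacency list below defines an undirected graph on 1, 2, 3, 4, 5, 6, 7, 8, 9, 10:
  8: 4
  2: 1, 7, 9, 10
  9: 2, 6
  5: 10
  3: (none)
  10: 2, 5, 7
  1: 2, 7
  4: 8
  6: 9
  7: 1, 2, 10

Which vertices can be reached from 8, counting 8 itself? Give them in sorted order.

4, 8

Start at 8.
Its neighbours: 4.
Nothing further is reachable.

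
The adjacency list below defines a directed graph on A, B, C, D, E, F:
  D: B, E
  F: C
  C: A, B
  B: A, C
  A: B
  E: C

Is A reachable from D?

Yes

Explore from D.
Distance 1: reach B, E.
Distance 2: reach A, C.
Found A.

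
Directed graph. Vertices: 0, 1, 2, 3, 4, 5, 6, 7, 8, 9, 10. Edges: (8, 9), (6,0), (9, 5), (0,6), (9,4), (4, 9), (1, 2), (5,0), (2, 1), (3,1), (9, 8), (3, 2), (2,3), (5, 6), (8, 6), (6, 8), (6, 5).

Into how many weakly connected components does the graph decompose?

From 0: component {0, 4, 5, 6, 8, 9}.
From 1: component {1, 2, 3}.
From 7: component {7}.
From 10: component {10}.
That's 4 components.

4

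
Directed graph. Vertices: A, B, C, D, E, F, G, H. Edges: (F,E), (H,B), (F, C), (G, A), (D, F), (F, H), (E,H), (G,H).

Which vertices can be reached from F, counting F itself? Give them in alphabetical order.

B, C, E, F, H

Start at F.
Its neighbours: C, E, H.
Then their neighbours: B.
Nothing further is reachable.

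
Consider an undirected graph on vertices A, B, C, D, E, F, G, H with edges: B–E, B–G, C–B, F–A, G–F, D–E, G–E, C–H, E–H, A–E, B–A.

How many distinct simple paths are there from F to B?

F–A–B
F–A–E–B
F–A–E–G–B
F–A–E–H–C–B
F–G–B
F–G–E–A–B
F–G–E–B
F–G–E–H–C–B

8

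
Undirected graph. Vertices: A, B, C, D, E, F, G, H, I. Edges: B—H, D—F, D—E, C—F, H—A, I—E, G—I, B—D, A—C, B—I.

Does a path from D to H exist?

Explore from D.
Distance 1: reach B, E, F.
Distance 2: reach C, H, I.
Found H.

Yes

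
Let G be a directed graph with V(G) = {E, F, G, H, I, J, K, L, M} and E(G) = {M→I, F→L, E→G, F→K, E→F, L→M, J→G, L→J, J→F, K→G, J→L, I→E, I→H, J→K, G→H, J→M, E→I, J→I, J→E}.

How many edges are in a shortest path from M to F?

3

Distance 0: M.
Distance 1: I.
Distance 2: E, H.
Distance 3: F, G — contains F.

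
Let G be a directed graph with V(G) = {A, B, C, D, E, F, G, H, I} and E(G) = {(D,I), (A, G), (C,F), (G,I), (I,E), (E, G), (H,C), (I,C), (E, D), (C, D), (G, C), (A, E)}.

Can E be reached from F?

F has no outgoing edges, so nothing is reachable from it.

No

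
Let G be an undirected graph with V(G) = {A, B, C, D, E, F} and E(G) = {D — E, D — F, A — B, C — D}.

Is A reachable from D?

No

Explore from D.
Distance 1: reach C, E, F.
The search is exhausted without reaching A; it lies in a different component.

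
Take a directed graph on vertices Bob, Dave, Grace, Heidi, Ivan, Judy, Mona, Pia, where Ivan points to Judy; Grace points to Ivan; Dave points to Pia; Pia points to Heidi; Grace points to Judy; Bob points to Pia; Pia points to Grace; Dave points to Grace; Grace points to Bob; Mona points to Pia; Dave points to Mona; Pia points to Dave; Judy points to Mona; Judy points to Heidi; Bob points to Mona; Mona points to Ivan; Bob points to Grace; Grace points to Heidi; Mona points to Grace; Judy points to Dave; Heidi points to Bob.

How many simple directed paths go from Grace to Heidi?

Grace→Bob→Mona→Ivan→Judy→Dave→Pia→Heidi
Grace→Bob→Mona→Ivan→Judy→Heidi
Grace→Bob→Mona→Pia→Heidi
Grace→Bob→Pia→Dave→Mona→Ivan→Judy→Heidi
Grace→Bob→Pia→Heidi
Grace→Heidi
Grace→Ivan→Judy→Dave→Mona→Pia→Heidi
Grace→Ivan→Judy→Dave→Pia→Heidi
Grace→Ivan→Judy→Heidi
Grace→Ivan→Judy→Mona→Pia→Heidi
Grace→Judy→Dave→Mona→Pia→Heidi
Grace→Judy→Dave→Pia→Heidi
Grace→Judy→Heidi
Grace→Judy→Mona→Pia→Heidi

14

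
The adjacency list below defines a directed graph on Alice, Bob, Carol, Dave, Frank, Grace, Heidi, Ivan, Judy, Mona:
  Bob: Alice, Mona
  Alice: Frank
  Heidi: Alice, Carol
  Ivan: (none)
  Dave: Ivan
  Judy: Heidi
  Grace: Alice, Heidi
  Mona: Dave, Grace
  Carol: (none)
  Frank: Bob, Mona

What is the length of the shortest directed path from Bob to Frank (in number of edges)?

Distance 0: Bob.
Distance 1: Alice, Mona.
Distance 2: Dave, Frank, Grace — contains Frank.

2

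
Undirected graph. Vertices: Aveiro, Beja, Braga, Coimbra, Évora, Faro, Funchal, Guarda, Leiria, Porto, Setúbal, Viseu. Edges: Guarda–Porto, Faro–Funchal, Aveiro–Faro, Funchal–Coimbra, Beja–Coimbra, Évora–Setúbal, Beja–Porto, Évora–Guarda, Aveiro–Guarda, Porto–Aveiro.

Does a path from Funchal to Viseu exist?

Explore from Funchal.
Distance 1: reach Coimbra, Faro.
Distance 2: reach Aveiro, Beja.
Distance 3: reach Guarda, Porto.
Distance 4: reach Évora.
Distance 5: reach Setúbal.
The search is exhausted without reaching Viseu; it lies in a different component.

No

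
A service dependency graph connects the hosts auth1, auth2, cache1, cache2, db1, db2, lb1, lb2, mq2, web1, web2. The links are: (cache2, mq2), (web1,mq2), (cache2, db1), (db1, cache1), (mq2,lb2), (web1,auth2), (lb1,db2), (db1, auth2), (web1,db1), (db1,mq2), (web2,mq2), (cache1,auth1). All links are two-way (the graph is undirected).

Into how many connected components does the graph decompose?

2

From auth1: component {auth1, auth2, cache1, cache2, db1, lb2, mq2, web1, web2}.
From db2: component {db2, lb1}.
That's 2 components.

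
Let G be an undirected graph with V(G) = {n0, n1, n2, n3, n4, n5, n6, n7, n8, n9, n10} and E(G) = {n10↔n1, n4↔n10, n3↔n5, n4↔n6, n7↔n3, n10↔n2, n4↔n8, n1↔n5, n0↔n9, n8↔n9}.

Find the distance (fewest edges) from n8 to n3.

Distance 0: n8.
Distance 1: n4, n9.
Distance 2: n0, n6, n10.
Distance 3: n1, n2.
Distance 4: n5.
Distance 5: n3 — contains n3.

5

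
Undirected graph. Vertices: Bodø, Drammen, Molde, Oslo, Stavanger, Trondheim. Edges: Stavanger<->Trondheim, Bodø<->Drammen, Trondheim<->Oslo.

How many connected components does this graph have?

3

From Bodø: component {Bodø, Drammen}.
From Molde: component {Molde}.
From Oslo: component {Oslo, Stavanger, Trondheim}.
That's 3 components.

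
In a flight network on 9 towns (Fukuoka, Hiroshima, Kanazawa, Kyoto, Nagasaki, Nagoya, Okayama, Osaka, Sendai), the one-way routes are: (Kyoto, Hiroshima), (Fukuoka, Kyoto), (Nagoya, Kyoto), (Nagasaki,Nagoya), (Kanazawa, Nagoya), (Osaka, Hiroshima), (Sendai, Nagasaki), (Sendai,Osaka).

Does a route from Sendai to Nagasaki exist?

Explore from Sendai.
Distance 1: reach Nagasaki, Osaka.
Found Nagasaki.

Yes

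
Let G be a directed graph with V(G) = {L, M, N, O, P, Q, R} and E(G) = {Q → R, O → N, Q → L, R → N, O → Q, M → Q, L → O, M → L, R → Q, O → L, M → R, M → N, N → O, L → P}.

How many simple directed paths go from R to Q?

2

R→N→O→Q
R→Q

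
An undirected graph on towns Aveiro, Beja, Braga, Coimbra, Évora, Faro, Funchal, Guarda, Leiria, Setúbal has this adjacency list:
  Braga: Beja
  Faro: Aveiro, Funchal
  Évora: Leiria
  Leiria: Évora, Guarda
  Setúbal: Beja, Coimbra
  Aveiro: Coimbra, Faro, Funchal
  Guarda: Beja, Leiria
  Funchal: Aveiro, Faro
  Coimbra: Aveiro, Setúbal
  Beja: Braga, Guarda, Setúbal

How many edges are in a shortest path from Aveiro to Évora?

Distance 0: Aveiro.
Distance 1: Coimbra, Faro, Funchal.
Distance 2: Setúbal.
Distance 3: Beja.
Distance 4: Braga, Guarda.
Distance 5: Leiria.
Distance 6: Évora — contains Évora.

6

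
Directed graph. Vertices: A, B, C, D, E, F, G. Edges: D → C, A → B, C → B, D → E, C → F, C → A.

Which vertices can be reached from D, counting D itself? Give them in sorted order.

Start at D.
Its neighbours: C, E.
Then their neighbours: A, B, F.
Nothing further is reachable.

A, B, C, D, E, F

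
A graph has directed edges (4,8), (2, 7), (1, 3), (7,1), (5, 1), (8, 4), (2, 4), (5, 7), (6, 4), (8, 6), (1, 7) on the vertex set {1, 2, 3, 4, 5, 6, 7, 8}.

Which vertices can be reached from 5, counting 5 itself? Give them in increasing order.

Start at 5.
Its neighbours: 1, 7.
Then their neighbours: 3.
Nothing further is reachable.

1, 3, 5, 7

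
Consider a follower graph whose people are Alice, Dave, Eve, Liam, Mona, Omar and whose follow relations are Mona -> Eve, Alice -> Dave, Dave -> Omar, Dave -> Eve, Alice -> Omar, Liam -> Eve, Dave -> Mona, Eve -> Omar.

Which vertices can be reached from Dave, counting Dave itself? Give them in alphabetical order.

Start at Dave.
Its neighbours: Eve, Mona, Omar.
Nothing further is reachable.

Dave, Eve, Mona, Omar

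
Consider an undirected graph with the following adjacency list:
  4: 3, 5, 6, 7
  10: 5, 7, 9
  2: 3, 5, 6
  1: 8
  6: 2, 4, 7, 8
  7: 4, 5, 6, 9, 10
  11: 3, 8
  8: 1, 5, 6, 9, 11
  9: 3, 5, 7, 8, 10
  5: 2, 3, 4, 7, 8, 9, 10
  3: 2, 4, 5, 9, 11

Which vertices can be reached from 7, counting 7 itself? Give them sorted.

Start at 7.
Its neighbours: 4, 5, 6, 9, 10.
Then their neighbours: 2, 3, 8.
Then next layer: 1, 11.
Every vertex is now reached.

1, 2, 3, 4, 5, 6, 7, 8, 9, 10, 11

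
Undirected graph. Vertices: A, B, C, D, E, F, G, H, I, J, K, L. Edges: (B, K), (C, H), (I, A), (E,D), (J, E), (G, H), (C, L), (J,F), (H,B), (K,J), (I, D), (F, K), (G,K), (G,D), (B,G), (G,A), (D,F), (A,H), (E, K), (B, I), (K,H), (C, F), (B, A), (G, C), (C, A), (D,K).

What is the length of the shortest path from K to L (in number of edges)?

3

Distance 0: K.
Distance 1: B, D, E, F, G, H, J.
Distance 2: A, C, I.
Distance 3: L — contains L.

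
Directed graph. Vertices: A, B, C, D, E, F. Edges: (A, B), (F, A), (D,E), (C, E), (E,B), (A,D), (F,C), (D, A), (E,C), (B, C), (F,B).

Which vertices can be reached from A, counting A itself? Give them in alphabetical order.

A, B, C, D, E

Start at A.
Its neighbours: B, D.
Then their neighbours: C, E.
Nothing further is reachable.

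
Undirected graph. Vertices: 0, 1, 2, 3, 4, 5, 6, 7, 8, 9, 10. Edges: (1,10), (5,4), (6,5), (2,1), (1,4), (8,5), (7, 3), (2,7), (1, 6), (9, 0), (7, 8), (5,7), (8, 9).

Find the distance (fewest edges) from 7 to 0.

Distance 0: 7.
Distance 1: 2, 3, 5, 8.
Distance 2: 1, 4, 6, 9.
Distance 3: 0, 10 — contains 0.

3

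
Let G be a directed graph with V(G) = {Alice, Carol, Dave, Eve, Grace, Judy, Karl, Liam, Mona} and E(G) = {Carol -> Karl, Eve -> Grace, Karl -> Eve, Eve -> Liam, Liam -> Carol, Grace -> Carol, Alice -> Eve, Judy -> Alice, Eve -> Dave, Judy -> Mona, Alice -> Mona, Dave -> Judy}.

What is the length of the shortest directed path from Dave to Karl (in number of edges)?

6

Distance 0: Dave.
Distance 1: Judy.
Distance 2: Alice, Mona.
Distance 3: Eve.
Distance 4: Grace, Liam.
Distance 5: Carol.
Distance 6: Karl — contains Karl.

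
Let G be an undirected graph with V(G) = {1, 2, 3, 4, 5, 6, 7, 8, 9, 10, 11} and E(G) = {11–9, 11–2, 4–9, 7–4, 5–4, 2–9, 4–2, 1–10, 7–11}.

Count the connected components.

5

From 1: component {1, 10}.
From 2: component {2, 4, 5, 7, 9, 11}.
From 3: component {3}.
From 6: component {6}.
From 8: component {8}.
That's 5 components.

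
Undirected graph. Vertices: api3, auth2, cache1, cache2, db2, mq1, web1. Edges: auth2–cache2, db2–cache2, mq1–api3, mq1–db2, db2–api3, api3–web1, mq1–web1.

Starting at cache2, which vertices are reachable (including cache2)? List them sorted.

api3, auth2, cache2, db2, mq1, web1

Start at cache2.
Its neighbours: auth2, db2.
Then their neighbours: api3, mq1.
Then next layer: web1.
Nothing further is reachable.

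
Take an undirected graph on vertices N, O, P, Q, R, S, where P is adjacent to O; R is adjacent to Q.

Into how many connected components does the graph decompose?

From N: component {N}.
From O: component {O, P}.
From Q: component {Q, R}.
From S: component {S}.
That's 4 components.

4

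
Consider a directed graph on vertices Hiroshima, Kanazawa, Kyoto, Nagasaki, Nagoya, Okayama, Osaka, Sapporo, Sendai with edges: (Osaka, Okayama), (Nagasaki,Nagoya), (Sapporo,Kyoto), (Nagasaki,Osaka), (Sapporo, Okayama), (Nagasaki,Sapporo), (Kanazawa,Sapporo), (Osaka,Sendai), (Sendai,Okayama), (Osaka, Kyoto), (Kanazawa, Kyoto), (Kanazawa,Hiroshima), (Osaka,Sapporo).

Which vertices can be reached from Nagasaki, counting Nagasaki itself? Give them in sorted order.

Kyoto, Nagasaki, Nagoya, Okayama, Osaka, Sapporo, Sendai

Start at Nagasaki.
Its neighbours: Nagoya, Osaka, Sapporo.
Then their neighbours: Kyoto, Okayama, Sendai.
Nothing further is reachable.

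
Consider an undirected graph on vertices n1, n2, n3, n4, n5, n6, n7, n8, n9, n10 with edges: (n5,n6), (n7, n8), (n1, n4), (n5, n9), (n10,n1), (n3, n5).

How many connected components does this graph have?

From n1: component {n1, n4, n10}.
From n2: component {n2}.
From n3: component {n3, n5, n6, n9}.
From n7: component {n7, n8}.
That's 4 components.

4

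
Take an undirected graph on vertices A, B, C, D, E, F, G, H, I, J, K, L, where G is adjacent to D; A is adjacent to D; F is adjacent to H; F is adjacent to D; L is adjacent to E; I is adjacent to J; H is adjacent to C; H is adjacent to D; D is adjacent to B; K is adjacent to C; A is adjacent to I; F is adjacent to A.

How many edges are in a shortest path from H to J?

Distance 0: H.
Distance 1: C, D, F.
Distance 2: A, B, G, K.
Distance 3: I.
Distance 4: J — contains J.

4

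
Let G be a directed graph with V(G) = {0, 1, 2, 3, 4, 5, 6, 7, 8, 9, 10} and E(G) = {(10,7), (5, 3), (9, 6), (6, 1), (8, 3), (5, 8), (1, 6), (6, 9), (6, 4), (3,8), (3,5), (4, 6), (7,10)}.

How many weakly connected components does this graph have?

From 0: component {0}.
From 1: component {1, 4, 6, 9}.
From 2: component {2}.
From 3: component {3, 5, 8}.
From 7: component {7, 10}.
That's 5 components.

5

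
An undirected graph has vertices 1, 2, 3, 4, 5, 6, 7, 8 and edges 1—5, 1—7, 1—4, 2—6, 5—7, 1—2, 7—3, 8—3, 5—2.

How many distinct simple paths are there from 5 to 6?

5–1–2–6
5–2–6
5–7–1–2–6

3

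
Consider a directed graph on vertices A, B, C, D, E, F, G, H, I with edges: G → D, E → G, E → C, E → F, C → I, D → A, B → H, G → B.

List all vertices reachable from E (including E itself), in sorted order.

Start at E.
Its neighbours: C, F, G.
Then their neighbours: B, D, I.
Then next layer: A, H.
Every vertex is now reached.

A, B, C, D, E, F, G, H, I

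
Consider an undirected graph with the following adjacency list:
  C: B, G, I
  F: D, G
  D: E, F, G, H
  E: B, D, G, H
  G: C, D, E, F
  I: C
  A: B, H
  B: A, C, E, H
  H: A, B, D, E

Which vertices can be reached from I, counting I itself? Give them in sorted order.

Start at I.
Its neighbours: C.
Then their neighbours: B, G.
Then next layer: A, D, E, F, H.
Every vertex is now reached.

A, B, C, D, E, F, G, H, I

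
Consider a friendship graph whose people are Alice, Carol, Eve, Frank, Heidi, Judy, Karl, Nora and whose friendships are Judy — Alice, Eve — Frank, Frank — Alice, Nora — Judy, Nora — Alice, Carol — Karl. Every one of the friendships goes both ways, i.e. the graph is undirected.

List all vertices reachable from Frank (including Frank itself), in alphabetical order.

Alice, Eve, Frank, Judy, Nora

Start at Frank.
Its neighbours: Alice, Eve.
Then their neighbours: Judy, Nora.
Nothing further is reachable.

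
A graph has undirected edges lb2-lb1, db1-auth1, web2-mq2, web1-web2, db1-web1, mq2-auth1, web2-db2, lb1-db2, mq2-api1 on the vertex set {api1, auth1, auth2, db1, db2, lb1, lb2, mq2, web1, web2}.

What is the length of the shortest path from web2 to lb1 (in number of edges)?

Distance 0: web2.
Distance 1: db2, mq2, web1.
Distance 2: api1, auth1, db1, lb1 — contains lb1.

2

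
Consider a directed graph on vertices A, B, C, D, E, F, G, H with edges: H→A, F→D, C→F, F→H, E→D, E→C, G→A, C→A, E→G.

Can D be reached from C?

Explore from C.
Distance 1: reach A, F.
Distance 2: reach D, H.
Found D.

Yes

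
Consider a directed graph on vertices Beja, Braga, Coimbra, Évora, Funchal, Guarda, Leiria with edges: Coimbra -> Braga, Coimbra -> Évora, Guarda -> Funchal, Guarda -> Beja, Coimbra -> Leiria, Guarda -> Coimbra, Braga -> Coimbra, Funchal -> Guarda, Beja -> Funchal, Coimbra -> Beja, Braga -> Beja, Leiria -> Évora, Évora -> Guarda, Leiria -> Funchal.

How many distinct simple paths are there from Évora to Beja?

3

Évora→Guarda→Beja
Évora→Guarda→Coimbra→Beja
Évora→Guarda→Coimbra→Braga→Beja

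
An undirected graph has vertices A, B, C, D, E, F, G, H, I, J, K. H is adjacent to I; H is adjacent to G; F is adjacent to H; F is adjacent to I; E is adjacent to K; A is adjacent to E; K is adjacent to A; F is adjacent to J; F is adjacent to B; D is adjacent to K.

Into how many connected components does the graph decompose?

From A: component {A, D, E, K}.
From B: component {B, F, G, H, I, J}.
From C: component {C}.
That's 3 components.

3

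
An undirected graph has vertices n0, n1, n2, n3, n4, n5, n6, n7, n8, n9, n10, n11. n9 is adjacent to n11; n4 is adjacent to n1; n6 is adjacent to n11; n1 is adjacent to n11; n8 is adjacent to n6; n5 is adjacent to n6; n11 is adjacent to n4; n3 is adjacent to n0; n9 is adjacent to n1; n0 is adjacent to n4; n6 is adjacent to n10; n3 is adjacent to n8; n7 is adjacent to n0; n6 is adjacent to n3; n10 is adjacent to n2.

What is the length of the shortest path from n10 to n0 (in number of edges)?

Distance 0: n10.
Distance 1: n2, n6.
Distance 2: n3, n5, n8, n11.
Distance 3: n0, n1, n4, n9 — contains n0.

3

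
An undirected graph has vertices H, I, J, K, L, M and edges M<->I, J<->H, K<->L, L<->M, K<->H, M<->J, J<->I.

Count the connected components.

From H: component {H, I, J, K, L, M}.
That's 1 component.

1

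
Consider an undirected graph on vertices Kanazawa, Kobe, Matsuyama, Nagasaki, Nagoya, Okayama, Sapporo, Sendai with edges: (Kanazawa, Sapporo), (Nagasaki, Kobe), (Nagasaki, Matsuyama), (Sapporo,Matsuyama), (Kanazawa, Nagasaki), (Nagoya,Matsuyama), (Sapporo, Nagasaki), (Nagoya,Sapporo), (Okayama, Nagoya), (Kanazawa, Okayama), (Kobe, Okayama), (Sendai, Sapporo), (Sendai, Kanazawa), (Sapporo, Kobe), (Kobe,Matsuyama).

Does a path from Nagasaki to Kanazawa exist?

Yes

Explore from Nagasaki.
Distance 1: reach Kanazawa, Kobe, Matsuyama, Sapporo.
Found Kanazawa.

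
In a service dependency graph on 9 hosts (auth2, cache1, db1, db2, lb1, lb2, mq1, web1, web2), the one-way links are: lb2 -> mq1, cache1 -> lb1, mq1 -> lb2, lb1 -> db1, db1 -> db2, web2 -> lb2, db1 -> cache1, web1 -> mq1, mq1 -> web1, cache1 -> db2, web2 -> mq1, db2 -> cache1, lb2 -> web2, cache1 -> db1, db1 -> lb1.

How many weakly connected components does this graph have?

From auth2: component {auth2}.
From cache1: component {cache1, db1, db2, lb1}.
From lb2: component {lb2, mq1, web1, web2}.
That's 3 components.

3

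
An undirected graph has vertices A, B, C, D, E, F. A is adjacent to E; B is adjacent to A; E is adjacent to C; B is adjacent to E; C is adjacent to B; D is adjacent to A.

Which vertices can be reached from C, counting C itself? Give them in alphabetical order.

Start at C.
Its neighbours: B, E.
Then their neighbours: A.
Then next layer: D.
Nothing further is reachable.

A, B, C, D, E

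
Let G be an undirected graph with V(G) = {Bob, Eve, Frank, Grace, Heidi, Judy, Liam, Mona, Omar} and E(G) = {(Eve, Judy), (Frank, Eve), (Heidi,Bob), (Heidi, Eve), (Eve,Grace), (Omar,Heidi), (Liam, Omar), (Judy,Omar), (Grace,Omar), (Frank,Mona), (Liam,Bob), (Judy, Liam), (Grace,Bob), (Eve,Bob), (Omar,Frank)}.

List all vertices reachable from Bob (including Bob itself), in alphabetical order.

Bob, Eve, Frank, Grace, Heidi, Judy, Liam, Mona, Omar

Start at Bob.
Its neighbours: Eve, Grace, Heidi, Liam.
Then their neighbours: Frank, Judy, Omar.
Then next layer: Mona.
Every vertex is now reached.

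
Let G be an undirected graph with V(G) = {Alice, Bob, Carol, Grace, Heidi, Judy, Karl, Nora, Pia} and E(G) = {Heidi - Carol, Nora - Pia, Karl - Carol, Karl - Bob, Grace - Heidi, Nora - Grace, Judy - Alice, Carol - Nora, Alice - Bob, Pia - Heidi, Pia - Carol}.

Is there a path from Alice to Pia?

Explore from Alice.
Distance 1: reach Bob, Judy.
Distance 2: reach Karl.
Distance 3: reach Carol.
Distance 4: reach Heidi, Nora, Pia.
Found Pia.

Yes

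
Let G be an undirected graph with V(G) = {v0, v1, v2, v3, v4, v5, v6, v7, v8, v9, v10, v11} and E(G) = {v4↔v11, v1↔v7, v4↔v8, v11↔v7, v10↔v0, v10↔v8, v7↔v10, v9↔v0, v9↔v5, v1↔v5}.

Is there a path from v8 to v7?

Yes

Explore from v8.
Distance 1: reach v4, v10.
Distance 2: reach v0, v7, v11.
Found v7.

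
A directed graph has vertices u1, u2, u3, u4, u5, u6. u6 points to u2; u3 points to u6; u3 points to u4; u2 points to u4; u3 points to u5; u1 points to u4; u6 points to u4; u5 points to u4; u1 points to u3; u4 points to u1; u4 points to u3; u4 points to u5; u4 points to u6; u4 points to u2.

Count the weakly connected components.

From u1: component {u1, u2, u3, u4, u5, u6}.
That's 1 component.

1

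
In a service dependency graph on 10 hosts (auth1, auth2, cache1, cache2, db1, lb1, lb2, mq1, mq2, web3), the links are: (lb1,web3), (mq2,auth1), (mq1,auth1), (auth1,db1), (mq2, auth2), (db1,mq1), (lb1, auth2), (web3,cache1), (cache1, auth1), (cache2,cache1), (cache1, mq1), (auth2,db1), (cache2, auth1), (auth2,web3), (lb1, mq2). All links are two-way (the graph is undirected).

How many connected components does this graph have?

From auth1: component {auth1, auth2, cache1, cache2, db1, lb1, mq1, mq2, web3}.
From lb2: component {lb2}.
That's 2 components.

2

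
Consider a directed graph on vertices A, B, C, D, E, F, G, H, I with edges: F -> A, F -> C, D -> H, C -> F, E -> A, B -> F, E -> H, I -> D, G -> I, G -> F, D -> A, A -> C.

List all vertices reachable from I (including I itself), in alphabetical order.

Start at I.
Its neighbours: D.
Then their neighbours: A, H.
Then next layer: C.
Then next layer: F.
Nothing further is reachable.

A, C, D, F, H, I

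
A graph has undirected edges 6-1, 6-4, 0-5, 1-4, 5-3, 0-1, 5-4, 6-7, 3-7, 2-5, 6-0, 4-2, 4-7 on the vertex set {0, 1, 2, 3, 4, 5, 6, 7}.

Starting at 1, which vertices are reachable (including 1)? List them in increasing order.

Start at 1.
Its neighbours: 0, 4, 6.
Then their neighbours: 2, 5, 7.
Then next layer: 3.
Every vertex is now reached.

0, 1, 2, 3, 4, 5, 6, 7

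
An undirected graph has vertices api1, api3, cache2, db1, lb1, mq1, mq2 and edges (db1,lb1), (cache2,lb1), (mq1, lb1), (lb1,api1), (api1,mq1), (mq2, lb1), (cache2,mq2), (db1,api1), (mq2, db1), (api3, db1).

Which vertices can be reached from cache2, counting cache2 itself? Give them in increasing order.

api1, api3, cache2, db1, lb1, mq1, mq2

Start at cache2.
Its neighbours: lb1, mq2.
Then their neighbours: api1, db1, mq1.
Then next layer: api3.
Every vertex is now reached.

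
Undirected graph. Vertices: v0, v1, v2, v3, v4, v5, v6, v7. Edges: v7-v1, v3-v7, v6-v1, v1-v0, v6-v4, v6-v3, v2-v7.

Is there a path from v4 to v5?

Explore from v4.
Distance 1: reach v6.
Distance 2: reach v1, v3.
Distance 3: reach v0, v7.
Distance 4: reach v2.
The search is exhausted without reaching v5; it lies in a different component.

No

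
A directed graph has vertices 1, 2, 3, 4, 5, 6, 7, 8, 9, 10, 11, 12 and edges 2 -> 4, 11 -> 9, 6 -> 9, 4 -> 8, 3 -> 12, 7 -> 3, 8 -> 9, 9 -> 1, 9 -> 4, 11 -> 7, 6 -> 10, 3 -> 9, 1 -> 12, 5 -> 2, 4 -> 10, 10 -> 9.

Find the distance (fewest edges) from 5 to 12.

Distance 0: 5.
Distance 1: 2.
Distance 2: 4.
Distance 3: 8, 10.
Distance 4: 9.
Distance 5: 1.
Distance 6: 12 — contains 12.

6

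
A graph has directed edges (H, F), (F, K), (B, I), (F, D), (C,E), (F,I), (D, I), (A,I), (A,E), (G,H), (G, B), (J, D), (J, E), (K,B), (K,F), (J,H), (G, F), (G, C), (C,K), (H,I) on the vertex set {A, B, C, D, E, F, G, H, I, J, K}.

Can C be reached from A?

No

Explore from A.
Distance 1: reach E, I.
The search from A is exhausted; no directed path reaches C.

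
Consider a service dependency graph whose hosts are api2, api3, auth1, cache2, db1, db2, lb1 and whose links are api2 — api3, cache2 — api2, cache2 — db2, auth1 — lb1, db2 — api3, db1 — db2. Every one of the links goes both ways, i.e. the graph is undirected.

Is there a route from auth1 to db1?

No

Explore from auth1.
Distance 1: reach lb1.
The search is exhausted without reaching db1; it lies in a different component.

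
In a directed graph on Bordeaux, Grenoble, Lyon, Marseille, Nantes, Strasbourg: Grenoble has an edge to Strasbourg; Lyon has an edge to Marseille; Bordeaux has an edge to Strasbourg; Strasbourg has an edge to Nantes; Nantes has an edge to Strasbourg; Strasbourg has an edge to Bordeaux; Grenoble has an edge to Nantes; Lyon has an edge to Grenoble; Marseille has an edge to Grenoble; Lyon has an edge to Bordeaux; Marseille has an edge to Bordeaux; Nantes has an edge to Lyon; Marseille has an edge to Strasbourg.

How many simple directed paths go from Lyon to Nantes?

7

Lyon→Bordeaux→Strasbourg→Nantes
Lyon→Grenoble→Nantes
Lyon→Grenoble→Strasbourg→Nantes
Lyon→Marseille→Bordeaux→Strasbourg→Nantes
Lyon→Marseille→Grenoble→Nantes
Lyon→Marseille→Grenoble→Strasbourg→Nantes
Lyon→Marseille→Strasbourg→Nantes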